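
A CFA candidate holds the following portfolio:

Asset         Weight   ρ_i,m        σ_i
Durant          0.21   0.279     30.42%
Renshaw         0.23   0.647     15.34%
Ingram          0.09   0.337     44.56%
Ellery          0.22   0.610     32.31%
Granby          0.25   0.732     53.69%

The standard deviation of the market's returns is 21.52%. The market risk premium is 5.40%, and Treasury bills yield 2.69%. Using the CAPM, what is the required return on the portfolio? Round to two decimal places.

7.60%

β_Durant = 0.279 × 30.42% / 21.52% = 0.3944
β_Renshaw = 0.647 × 15.34% / 21.52% = 0.4612
β_Ingram = 0.337 × 44.56% / 21.52% = 0.6978
β_Ellery = 0.610 × 32.31% / 21.52% = 0.9159
β_Granby = 0.732 × 53.69% / 21.52% = 1.8263
β_P = Σ w_i β_i = 0.21×0.3944 + 0.23×0.4612 + 0.09×0.6978 + 0.22×0.9159 + 0.25×1.8263 = 0.9098
E(R_P) = R_f + β_P × MRP = 2.69% + 0.9098 × 5.40% = 7.60%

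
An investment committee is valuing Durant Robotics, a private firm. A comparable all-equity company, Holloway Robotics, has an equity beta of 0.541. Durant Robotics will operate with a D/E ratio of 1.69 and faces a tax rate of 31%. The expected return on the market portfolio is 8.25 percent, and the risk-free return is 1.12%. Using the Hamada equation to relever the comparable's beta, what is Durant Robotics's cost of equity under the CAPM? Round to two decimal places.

β_L = β_U × [1 + (1 − t)(D/E)] = 0.541 × [1 + (1 − 0.31) × 1.69]
    = 0.541 × [1 + 0.69 × 1.69] = 0.541 × 2.1661 = 1.1719
MRP = 8.25% − 1.12% = 7.13%
E(R) = R_f + β_L × MRP = 1.12% + 1.1719 × 7.13% = 9.48%

9.48%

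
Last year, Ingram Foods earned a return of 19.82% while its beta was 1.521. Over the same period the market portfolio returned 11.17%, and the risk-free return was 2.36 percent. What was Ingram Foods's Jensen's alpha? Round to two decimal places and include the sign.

+4.06%

Market excess return = 11.17% − 2.36% = 8.81%
CAPM benchmark = R_f + β(R_m − R_f) = 2.36% + 1.521 × 8.81% = 15.76001%
α = actual − benchmark = 19.82% − 15.76001% = +4.06%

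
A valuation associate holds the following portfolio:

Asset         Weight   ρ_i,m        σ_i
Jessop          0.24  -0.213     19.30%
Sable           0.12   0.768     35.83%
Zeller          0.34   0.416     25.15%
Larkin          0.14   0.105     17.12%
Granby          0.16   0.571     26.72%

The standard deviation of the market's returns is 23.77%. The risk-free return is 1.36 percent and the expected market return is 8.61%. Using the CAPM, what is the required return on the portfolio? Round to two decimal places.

β_Jessop = -0.213 × 19.30% / 23.77% = -0.1729
β_Sable = 0.768 × 35.83% / 23.77% = 1.1577
β_Zeller = 0.416 × 25.15% / 23.77% = 0.4402
β_Larkin = 0.105 × 17.12% / 23.77% = 0.0756
β_Granby = 0.571 × 26.72% / 23.77% = 0.6419
β_P = Σ w_i β_i = 0.24×-0.1729 + 0.12×1.1577 + 0.34×0.4402 + 0.14×0.0756 + 0.16×0.6419 = 0.3604
MRP = 8.61% − 1.36% = 7.25%
E(R_P) = R_f + β_P × MRP = 1.36% + 0.3604 × 7.25% = 3.97%

3.97%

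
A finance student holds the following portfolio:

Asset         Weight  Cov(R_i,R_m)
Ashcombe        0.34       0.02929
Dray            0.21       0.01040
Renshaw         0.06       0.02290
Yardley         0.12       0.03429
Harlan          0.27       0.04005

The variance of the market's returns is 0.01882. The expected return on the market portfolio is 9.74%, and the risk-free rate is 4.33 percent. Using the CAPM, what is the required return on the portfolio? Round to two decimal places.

12.51%

β_Ashcombe = 0.02929 / 0.01882 = 1.5563
β_Dray = 0.01040 / 0.01882 = 0.5526
β_Renshaw = 0.02290 / 0.01882 = 1.2168
β_Yardley = 0.03429 / 0.01882 = 1.8220
β_Harlan = 0.04005 / 0.01882 = 2.1281
β_P = Σ w_i β_i = 0.34×1.5563 + 0.21×0.5526 + 0.06×1.2168 + 0.12×1.8220 + 0.27×2.1281 = 1.5114
MRP = 9.74% − 4.33% = 5.41%
E(R_P) = R_f + β_P × MRP = 4.33% + 1.5114 × 5.41% = 12.51%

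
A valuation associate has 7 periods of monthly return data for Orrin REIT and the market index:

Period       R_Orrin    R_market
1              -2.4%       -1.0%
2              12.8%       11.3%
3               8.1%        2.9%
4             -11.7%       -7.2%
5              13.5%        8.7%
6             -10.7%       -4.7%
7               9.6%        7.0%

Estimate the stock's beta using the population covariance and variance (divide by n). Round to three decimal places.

1.505

Mean R_i = (-2.4 + 12.8 + 8.1 − 11.7 + 13.5 − 10.7 + 9.6) / 7 = 2.7429%
Mean R_m = (-1.0 + 11.3 + 2.9 − 7.2 + 8.7 − 4.7 + 7.0) / 7 = 2.4286%
Σ(R_i − R̄_i)(R_m − R̄_m) = 443.0814  ⇒  Cov = 443.0814 / 7 = 63.2973
Σ(R_m − R̄_m)² = 294.4343  ⇒  Var(R_m) = 294.4343 / 7 = 42.0620
β = Cov / Var(R_m) = 63.2973 / 42.0620 = 1.5049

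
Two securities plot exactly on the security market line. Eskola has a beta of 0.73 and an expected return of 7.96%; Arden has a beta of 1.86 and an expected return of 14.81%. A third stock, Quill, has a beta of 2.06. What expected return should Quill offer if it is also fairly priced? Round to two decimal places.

MRP (SML slope) = (14.81% − 7.96%) / (1.86 − 0.73) = 6.85% / 1.13 = 6.0619%
R_f (intercept) = 7.96% − 0.73 × 6.0619% = 3.5348%
E(R_Quill) = R_f + β × MRP = 3.5348% + 2.06 × 6.0619% = 16.02%

16.02%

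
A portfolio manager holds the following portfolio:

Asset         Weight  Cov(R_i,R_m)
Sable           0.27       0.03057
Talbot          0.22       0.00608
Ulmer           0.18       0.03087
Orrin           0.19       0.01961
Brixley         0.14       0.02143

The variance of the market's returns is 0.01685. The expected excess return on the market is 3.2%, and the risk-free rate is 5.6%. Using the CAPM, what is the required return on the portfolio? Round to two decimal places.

9.75%

β_Sable = 0.03057 / 0.01685 = 1.8142
β_Talbot = 0.00608 / 0.01685 = 0.3608
β_Ulmer = 0.03087 / 0.01685 = 1.8320
β_Orrin = 0.01961 / 0.01685 = 1.1638
β_Brixley = 0.02143 / 0.01685 = 1.2718
β_P = Σ w_i β_i = 0.27×1.8142 + 0.22×0.3608 + 0.18×1.8320 + 0.19×1.1638 + 0.14×1.2718 = 1.2981
E(R_P) = R_f + β_P × MRP = 5.6% + 1.2981 × 3.2% = 9.75%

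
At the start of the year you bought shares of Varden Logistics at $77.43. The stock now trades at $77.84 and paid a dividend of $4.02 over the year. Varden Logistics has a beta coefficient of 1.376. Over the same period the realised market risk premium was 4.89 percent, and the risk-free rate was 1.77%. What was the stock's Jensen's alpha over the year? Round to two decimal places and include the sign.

Realised HPR = (P1 + D1 − P0) / P0 = (77.84 + 4.02 − 77.43) / 77.43 = 4.43 / 77.43 = 5.7213%
CAPM required = R_f + β·MRP = 1.77% + 1.376 × 4.89% = 8.49864%
α = realised − required = 5.7213% − 8.49864% = -2.78%

-2.78%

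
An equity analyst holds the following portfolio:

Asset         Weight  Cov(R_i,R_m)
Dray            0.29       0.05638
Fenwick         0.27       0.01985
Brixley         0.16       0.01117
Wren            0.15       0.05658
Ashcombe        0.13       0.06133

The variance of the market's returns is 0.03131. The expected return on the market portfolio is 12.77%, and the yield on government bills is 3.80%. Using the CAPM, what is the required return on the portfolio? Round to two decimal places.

15.25%

β_Dray = 0.05638 / 0.03131 = 1.8007
β_Fenwick = 0.01985 / 0.03131 = 0.6340
β_Brixley = 0.01117 / 0.03131 = 0.3568
β_Wren = 0.05658 / 0.03131 = 1.8071
β_Ashcombe = 0.06133 / 0.03131 = 1.9588
β_P = Σ w_i β_i = 0.29×1.8007 + 0.27×0.6340 + 0.16×0.3568 + 0.15×1.8071 + 0.13×1.9588 = 1.2762
MRP = 12.77% − 3.80% = 8.97%
E(R_P) = R_f + β_P × MRP = 3.80% + 1.2762 × 8.97% = 15.25%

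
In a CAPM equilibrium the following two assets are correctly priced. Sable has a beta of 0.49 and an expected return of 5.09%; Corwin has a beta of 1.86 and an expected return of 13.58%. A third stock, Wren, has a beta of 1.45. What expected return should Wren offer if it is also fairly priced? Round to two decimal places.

MRP (SML slope) = (13.58% − 5.09%) / (1.86 − 0.49) = 8.49% / 1.37 = 6.1971%
R_f (intercept) = 5.09% − 0.49 × 6.1971% = 2.0534%
E(R_Wren) = R_f + β × MRP = 2.0534% + 1.45 × 6.1971% = 11.04%

11.04%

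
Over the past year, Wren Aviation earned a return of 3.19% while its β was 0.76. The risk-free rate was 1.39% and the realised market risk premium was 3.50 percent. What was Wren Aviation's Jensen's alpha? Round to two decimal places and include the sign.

-0.86%

CAPM benchmark = R_f + β(R_m − R_f) = 1.39% + 0.76 × 3.50% = 4.0500%
α = actual − benchmark = 3.19% − 4.0500% = -0.86%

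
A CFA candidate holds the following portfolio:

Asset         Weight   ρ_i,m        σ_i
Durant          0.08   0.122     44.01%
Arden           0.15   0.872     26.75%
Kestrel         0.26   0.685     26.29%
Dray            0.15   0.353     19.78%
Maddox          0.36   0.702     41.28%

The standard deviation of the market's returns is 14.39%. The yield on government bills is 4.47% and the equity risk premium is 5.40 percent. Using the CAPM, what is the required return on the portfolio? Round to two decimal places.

12.01%

β_Durant = 0.122 × 44.01% / 14.39% = 0.3731
β_Arden = 0.872 × 26.75% / 14.39% = 1.6210
β_Kestrel = 0.685 × 26.29% / 14.39% = 1.2515
β_Dray = 0.353 × 19.78% / 14.39% = 0.4852
β_Maddox = 0.702 × 41.28% / 14.39% = 2.0138
β_P = Σ w_i β_i = 0.08×0.3731 + 0.15×1.6210 + 0.26×1.2515 + 0.15×0.4852 + 0.36×2.0138 = 1.3961
E(R_P) = R_f + β_P × MRP = 4.47% + 1.3961 × 5.40% = 12.01%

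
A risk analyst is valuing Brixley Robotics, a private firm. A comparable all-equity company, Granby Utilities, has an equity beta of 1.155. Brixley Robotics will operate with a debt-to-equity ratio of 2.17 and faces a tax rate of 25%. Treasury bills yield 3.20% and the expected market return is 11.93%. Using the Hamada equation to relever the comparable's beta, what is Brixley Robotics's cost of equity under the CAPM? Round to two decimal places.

β_L = β_U × [1 + (1 − t)(D/E)] = 1.155 × [1 + (1 − 0.25) × 2.17]
    = 1.155 × [1 + 0.75 × 2.17] = 1.155 × 2.6275 = 3.0348
MRP = 11.93% − 3.20% = 8.73%
E(R) = R_f + β_L × MRP = 3.20% + 3.0348 × 8.73% = 29.69%

29.69%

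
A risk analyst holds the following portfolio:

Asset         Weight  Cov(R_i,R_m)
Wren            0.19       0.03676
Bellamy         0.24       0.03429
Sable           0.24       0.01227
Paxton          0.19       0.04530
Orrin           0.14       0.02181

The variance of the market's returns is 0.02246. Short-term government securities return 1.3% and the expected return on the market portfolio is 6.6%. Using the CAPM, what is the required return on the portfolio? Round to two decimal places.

β_Wren = 0.03676 / 0.02246 = 1.6367
β_Bellamy = 0.03429 / 0.02246 = 1.5267
β_Sable = 0.01227 / 0.02246 = 0.5463
β_Paxton = 0.04530 / 0.02246 = 2.0169
β_Orrin = 0.02181 / 0.02246 = 0.9711
β_P = Σ w_i β_i = 0.19×1.6367 + 0.24×1.5267 + 0.24×0.5463 + 0.19×2.0169 + 0.14×0.9711 = 1.3277
MRP = 6.6% − 1.3% = 5.30%
E(R_P) = R_f + β_P × MRP = 1.3% + 1.3277 × 5.3% = 8.34%

8.34%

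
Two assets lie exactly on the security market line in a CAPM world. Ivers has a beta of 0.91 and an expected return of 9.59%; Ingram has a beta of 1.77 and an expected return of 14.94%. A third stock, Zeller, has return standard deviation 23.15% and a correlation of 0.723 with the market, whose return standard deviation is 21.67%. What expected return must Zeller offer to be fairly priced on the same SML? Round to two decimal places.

MRP = (14.94% − 9.59%) / (1.77 − 0.91) = 6.2209%
R_f = 9.59% − 0.91 × 6.2209% = 3.9290%
β_Zeller = ρ·σ_i/σ_m = 0.723 × 23.15 / 21.67 = 0.7724
E(R_Zeller) = R_f + β × MRP = 3.9290% + 0.7724 × 6.2209% = 8.73%

8.73%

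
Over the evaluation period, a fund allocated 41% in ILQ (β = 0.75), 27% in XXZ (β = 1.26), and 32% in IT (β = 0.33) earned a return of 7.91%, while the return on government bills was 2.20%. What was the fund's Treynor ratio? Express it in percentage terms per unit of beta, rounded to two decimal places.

7.58%

β_P = 0.41×0.75 + 0.27×1.26 + 0.32×0.33 = 0.7533
Treynor = (R_P − R_f) / β_P = (7.91% − 2.20%) / 0.7533 = 5.71% / 0.7533 = 7.58%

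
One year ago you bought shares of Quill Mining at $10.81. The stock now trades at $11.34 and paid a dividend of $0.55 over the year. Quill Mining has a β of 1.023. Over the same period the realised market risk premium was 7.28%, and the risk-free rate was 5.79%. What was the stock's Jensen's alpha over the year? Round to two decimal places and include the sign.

-3.25%

Realised HPR = (P1 + D1 − P0) / P0 = (11.34 + 0.55 − 10.81) / 10.81 = 1.08 / 10.81 = 9.9907%
CAPM required = R_f + β·MRP = 5.79% + 1.023 × 7.28% = 13.23744%
α = realised − required = 9.9907% − 13.23744% = -3.25%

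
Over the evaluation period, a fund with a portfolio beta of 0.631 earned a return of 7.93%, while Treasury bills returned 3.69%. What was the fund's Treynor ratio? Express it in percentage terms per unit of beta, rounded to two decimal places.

6.72%

Treynor = (R_P − R_f) / β_P = (7.93% − 3.69%) / 0.6310 = 4.24% / 0.6310 = 6.72%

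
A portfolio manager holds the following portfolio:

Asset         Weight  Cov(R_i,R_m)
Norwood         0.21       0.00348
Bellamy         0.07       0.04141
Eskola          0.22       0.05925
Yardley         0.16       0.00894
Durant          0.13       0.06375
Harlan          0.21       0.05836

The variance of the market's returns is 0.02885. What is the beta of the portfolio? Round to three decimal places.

1.339

β_Norwood = 0.00348 / 0.02885 = 0.1206
β_Bellamy = 0.04141 / 0.02885 = 1.4354
β_Eskola = 0.05925 / 0.02885 = 2.0537
β_Yardley = 0.00894 / 0.02885 = 0.3099
β_Durant = 0.06375 / 0.02885 = 2.2097
β_Harlan = 0.05836 / 0.02885 = 2.0229
β_P = Σ w_i β_i = 0.21×0.1206 + 0.07×1.4354 + 0.22×2.0537 + 0.16×0.3099 + 0.13×2.2097 + 0.21×2.0229 = 1.3393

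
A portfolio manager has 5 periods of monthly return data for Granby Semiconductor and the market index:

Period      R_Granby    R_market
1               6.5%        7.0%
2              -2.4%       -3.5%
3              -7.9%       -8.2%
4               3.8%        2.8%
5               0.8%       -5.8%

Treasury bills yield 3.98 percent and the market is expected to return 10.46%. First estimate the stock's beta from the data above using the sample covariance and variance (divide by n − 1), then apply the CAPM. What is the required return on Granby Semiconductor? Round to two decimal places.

Mean R_i = (6.5 − 2.4 − 7.9 + 3.8 + 0.8) / 5 = 0.1600%
Mean R_m = (7.0 − 3.5 − 8.2 + 2.8 − 5.8) / 5 = -1.5400%
Σ(R_i − R̄_i)(R_m − R̄_m) = 125.9120  ⇒  Cov = 125.9120 / 4 = 31.4780
Σ(R_m − R̄_m)² = 158.1120  ⇒  Var(R_m) = 158.1120 / 4 = 39.5280
β = Cov / Var(R_m) = 31.4780 / 39.5280 = 0.7963
MRP = 10.46% − 3.98% = 6.48%
E(R) = R_f + β × MRP = 3.98% + 0.7963 × 6.48% = 9.14%

9.14%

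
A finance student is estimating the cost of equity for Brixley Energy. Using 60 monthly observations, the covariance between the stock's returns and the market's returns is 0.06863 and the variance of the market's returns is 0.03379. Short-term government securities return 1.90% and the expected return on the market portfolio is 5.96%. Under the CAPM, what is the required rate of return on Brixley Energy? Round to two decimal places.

10.15%

β = Cov(R_i, R_m) / Var(R_m) = 0.06863 / 0.03379 = 2.0311
MRP = 5.96% − 1.90% = 4.06%
E(R) = R_f + β × MRP = 1.90% + 2.0311 × 4.06% = 10.15%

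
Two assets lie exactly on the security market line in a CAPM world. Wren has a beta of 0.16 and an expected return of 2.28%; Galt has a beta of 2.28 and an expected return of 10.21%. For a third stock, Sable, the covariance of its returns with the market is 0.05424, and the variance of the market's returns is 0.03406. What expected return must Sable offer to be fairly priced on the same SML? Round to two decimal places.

MRP = (10.21% − 2.28%) / (2.28 − 0.16) = 3.7406%
R_f = 2.28% − 0.16 × 3.7406% = 1.6815%
β_Sable = Cov / Var(R_m) = 0.05424 / 0.03406 = 1.5925
E(R_Sable) = R_f + β × MRP = 1.6815% + 1.5925 × 3.7406% = 7.64%

7.64%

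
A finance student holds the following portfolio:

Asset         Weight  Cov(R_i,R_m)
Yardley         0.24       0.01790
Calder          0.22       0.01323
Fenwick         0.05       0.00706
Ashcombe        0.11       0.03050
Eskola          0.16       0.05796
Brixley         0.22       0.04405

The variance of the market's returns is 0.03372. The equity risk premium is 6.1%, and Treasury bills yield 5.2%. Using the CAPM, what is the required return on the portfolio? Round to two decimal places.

β_Yardley = 0.01790 / 0.03372 = 0.5308
β_Calder = 0.01323 / 0.03372 = 0.3923
β_Fenwick = 0.00706 / 0.03372 = 0.2094
β_Ashcombe = 0.03050 / 0.03372 = 0.9045
β_Eskola = 0.05796 / 0.03372 = 1.7189
β_Brixley = 0.04405 / 0.03372 = 1.3063
β_P = Σ w_i β_i = 0.24×0.5308 + 0.22×0.3923 + 0.05×0.2094 + 0.11×0.9045 + 0.16×1.7189 + 0.22×1.3063 = 0.8861
E(R_P) = R_f + β_P × MRP = 5.2% + 0.8861 × 6.1% = 10.61%

10.61%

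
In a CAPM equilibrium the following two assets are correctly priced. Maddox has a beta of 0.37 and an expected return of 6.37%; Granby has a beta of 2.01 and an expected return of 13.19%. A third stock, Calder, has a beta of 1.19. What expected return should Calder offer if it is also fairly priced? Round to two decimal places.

9.78%

MRP (SML slope) = (13.19% − 6.37%) / (2.01 − 0.37) = 6.82% / 1.64 = 4.1585%
R_f (intercept) = 6.37% − 0.37 × 4.1585% = 4.8314%
E(R_Calder) = R_f + β × MRP = 4.8314% + 1.19 × 4.1585% = 9.78%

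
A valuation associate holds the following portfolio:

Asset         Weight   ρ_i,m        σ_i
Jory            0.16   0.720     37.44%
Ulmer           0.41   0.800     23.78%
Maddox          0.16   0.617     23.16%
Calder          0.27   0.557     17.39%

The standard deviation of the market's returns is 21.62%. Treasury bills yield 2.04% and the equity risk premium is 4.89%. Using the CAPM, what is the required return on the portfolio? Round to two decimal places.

5.89%

β_Jory = 0.720 × 37.44% / 21.62% = 1.2468
β_Ulmer = 0.800 × 23.78% / 21.62% = 0.8799
β_Maddox = 0.617 × 23.16% / 21.62% = 0.6609
β_Calder = 0.557 × 17.39% / 21.62% = 0.4480
β_P = Σ w_i β_i = 0.16×1.2468 + 0.41×0.8799 + 0.16×0.6609 + 0.27×0.4480 = 0.7870
E(R_P) = R_f + β_P × MRP = 2.04% + 0.7870 × 4.89% = 5.89%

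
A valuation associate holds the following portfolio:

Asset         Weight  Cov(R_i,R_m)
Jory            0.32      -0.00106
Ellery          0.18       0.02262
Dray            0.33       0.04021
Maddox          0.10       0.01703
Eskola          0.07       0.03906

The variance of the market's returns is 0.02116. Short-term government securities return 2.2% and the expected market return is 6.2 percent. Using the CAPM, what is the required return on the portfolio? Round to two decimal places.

β_Jory = -0.00106 / 0.02116 = -0.0501
β_Ellery = 0.02262 / 0.02116 = 1.0690
β_Dray = 0.04021 / 0.02116 = 1.9003
β_Maddox = 0.01703 / 0.02116 = 0.8048
β_Eskola = 0.03906 / 0.02116 = 1.8459
β_P = Σ w_i β_i = 0.32×-0.0501 + 0.18×1.0690 + 0.33×1.9003 + 0.10×0.8048 + 0.07×1.8459 = 1.0132
MRP = 6.2% − 2.2% = 4.00%
E(R_P) = R_f + β_P × MRP = 2.2% + 1.0132 × 4.0% = 6.25%

6.25%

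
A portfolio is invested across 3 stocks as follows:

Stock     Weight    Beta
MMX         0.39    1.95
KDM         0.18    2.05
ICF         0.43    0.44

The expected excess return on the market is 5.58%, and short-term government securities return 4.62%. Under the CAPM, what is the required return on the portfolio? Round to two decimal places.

β_P = Σ w_i β_i = 0.39×1.95 + 0.18×2.05 + 0.43×0.44 = 1.3187
E(R_P) = R_f + β_P × MRP = 4.62% + 1.3187 × 5.58% = 11.98%

11.98%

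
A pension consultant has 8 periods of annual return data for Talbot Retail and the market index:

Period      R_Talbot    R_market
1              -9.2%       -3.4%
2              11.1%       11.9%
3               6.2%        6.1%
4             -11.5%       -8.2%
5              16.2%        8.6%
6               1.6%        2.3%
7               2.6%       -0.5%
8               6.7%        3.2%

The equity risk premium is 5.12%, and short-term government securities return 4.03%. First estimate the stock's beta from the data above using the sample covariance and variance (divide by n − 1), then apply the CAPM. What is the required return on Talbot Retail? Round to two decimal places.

10.91%

Mean R_i = (-9.2 + 11.1 + 6.2 − 11.5 + 16.2 + 1.6 + 2.6 + 6.7) / 8 = 2.9625%
Mean R_m = (-3.4 + 11.9 + 6.1 − 8.2 + 8.6 + 2.3 − 0.5 + 3.2) / 8 = 2.5000%
Σ(R_i − R̄_i)(R_m − R̄_m) = 399.3800  ⇒  Cov = 399.3800 / 7 = 57.0543
Σ(R_m − R̄_m)² = 297.3600  ⇒  Var(R_m) = 297.3600 / 7 = 42.4800
β = Cov / Var(R_m) = 57.0543 / 42.4800 = 1.3431
E(R) = R_f + β × MRP = 4.03% + 1.3431 × 5.12% = 10.91%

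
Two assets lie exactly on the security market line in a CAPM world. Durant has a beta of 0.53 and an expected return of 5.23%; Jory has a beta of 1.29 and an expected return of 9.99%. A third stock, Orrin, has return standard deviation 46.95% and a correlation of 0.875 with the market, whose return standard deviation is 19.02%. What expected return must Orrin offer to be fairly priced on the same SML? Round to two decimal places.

15.44%

MRP = (9.99% − 5.23%) / (1.29 − 0.53) = 6.2632%
R_f = 5.23% − 0.53 × 6.2632% = 1.9105%
β_Orrin = ρ·σ_i/σ_m = 0.875 × 46.95 / 19.02 = 2.1599
E(R_Orrin) = R_f + β × MRP = 1.9105% + 2.1599 × 6.2632% = 15.44%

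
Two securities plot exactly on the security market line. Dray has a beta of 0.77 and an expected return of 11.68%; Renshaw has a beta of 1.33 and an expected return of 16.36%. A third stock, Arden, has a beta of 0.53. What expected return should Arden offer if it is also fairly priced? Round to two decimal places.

MRP (SML slope) = (16.36% − 11.68%) / (1.33 − 0.77) = 4.68% / 0.56 = 8.3571%
R_f (intercept) = 11.68% − 0.77 × 8.3571% = 5.2450%
E(R_Arden) = R_f + β × MRP = 5.2450% + 0.53 × 8.3571% = 9.67%

9.67%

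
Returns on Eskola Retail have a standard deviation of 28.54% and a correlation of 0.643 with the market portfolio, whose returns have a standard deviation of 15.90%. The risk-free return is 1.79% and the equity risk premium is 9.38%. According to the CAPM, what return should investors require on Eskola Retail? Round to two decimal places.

β = ρ × σ_i / σ_m = 0.643 × 28.54% / 15.90% = 1.1542
E(R) = 1.79% + 1.1542 × 9.38% = 12.62%

12.62%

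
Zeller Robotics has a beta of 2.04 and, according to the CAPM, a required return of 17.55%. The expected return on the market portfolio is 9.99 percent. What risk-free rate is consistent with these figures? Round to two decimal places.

E(R) = R_f + β(E(R_m) − R_f) = R_f(1 − β) + β·E(R_m)
17.55% = R_f × (1 − 2.04) + 2.04 × 9.99%
17.55% = R_f × -1.04 + 20.3796%
R_f = (17.55% − 20.3796%) / -1.04 = 2.72%

2.72%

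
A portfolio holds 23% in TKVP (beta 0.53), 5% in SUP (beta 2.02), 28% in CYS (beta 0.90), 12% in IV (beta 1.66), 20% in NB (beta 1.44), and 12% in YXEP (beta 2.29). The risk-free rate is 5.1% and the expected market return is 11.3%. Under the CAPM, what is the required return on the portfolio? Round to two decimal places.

β_P = Σ w_i β_i = 0.23×0.53 + 0.05×2.02 + 0.28×0.90 + 0.12×1.66 + 0.20×1.44 + 0.12×2.29 = 1.2369
MRP = 11.3% − 5.1% = 6.20%
E(R_P) = R_f + β_P × MRP = 5.1% + 1.2369 × 6.2% = 12.77%

12.77%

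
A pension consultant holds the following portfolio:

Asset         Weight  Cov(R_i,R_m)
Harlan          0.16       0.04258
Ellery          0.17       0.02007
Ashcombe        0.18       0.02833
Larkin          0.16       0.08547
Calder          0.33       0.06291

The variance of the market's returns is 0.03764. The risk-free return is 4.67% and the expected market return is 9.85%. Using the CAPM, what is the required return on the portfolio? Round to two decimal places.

β_Harlan = 0.04258 / 0.03764 = 1.1312
β_Ellery = 0.02007 / 0.03764 = 0.5332
β_Ashcombe = 0.02833 / 0.03764 = 0.7527
β_Larkin = 0.08547 / 0.03764 = 2.2707
β_Calder = 0.06291 / 0.03764 = 1.6714
β_P = Σ w_i β_i = 0.16×1.1312 + 0.17×0.5332 + 0.18×0.7527 + 0.16×2.2707 + 0.33×1.6714 = 1.3220
MRP = 9.85% − 4.67% = 5.18%
E(R_P) = R_f + β_P × MRP = 4.67% + 1.3220 × 5.18% = 11.52%

11.52%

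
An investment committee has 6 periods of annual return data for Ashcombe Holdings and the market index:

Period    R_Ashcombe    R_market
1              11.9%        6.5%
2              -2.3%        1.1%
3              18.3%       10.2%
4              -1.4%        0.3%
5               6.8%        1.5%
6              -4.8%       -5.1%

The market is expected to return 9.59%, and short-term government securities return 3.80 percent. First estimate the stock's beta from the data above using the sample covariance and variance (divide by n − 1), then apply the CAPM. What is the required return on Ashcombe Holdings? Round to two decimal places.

Mean R_i = (11.9 − 2.3 + 18.3 − 1.4 + 6.8 − 4.8) / 6 = 4.7500%
Mean R_m = (6.5 + 1.1 + 10.2 + 0.3 + 1.5 − 5.1) / 6 = 2.4167%
Σ(R_i − R̄_i)(R_m − R̄_m) = 226.8650  ⇒  Cov = 226.8650 / 5 = 45.3730
Σ(R_m − R̄_m)² = 140.8083  ⇒  Var(R_m) = 140.8083 / 5 = 28.1617
β = Cov / Var(R_m) = 45.3730 / 28.1617 = 1.6112
MRP = 9.59% − 3.80% = 5.79%
E(R) = R_f + β × MRP = 3.80% + 1.6112 × 5.79% = 13.13%

13.13%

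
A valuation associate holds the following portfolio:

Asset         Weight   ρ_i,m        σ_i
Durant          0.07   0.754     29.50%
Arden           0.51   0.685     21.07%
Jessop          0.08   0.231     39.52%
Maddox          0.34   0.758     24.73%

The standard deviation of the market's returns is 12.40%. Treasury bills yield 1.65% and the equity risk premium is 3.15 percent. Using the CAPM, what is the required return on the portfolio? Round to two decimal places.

5.72%

β_Durant = 0.754 × 29.50% / 12.40% = 1.7938
β_Arden = 0.685 × 21.07% / 12.40% = 1.1639
β_Jessop = 0.231 × 39.52% / 12.40% = 0.7362
β_Maddox = 0.758 × 24.73% / 12.40% = 1.5117
β_P = Σ w_i β_i = 0.07×1.7938 + 0.51×1.1639 + 0.08×0.7362 + 0.34×1.5117 = 1.2920
E(R_P) = R_f + β_P × MRP = 1.65% + 1.2920 × 3.15% = 5.72%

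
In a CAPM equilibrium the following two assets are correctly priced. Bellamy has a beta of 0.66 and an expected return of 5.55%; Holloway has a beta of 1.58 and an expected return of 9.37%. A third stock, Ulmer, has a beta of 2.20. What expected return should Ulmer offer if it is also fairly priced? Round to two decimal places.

11.94%

MRP (SML slope) = (9.37% − 5.55%) / (1.58 − 0.66) = 3.82% / 0.92 = 4.1522%
R_f (intercept) = 5.55% − 0.66 × 4.1522% = 2.8095%
E(R_Ulmer) = R_f + β × MRP = 2.8095% + 2.20 × 4.1522% = 11.94%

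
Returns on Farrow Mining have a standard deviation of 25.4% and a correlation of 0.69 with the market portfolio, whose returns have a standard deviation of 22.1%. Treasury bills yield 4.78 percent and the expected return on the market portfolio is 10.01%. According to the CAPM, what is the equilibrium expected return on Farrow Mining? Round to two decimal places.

8.93%

β = ρ × σ_i / σ_m = 0.69 × 25.4% / 22.1% = 0.7930
MRP = 10.01% − 4.78% = 5.23%
E(R) = 4.78% + 0.7930 × 5.23% = 8.93%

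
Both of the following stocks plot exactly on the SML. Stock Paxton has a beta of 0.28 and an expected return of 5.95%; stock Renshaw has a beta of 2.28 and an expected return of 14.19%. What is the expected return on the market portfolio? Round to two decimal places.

Both satisfy E(R) = R_f + β·MRP, so the slope of the SML is
MRP = (14.19% − 5.95%) / (2.28 − 0.28) = 8.24% / 2.00 = 4.1200%
R_f = E(R_Paxton) − β_Paxton·MRP = 5.95% − 0.28 × 4.1200% = 4.7964%
E(R_m) = R_f + MRP = 4.7964% + 4.1200% = 8.92%

8.92%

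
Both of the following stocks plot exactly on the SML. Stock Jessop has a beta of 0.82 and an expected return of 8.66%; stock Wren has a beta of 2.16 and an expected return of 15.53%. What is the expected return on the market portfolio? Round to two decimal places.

Both satisfy E(R) = R_f + β·MRP, so the slope of the SML is
MRP = (15.53% − 8.66%) / (2.16 − 0.82) = 6.87% / 1.34 = 5.1269%
R_f = E(R_Jessop) − β_Jessop·MRP = 8.66% − 0.82 × 5.1269% = 4.4559%
E(R_m) = R_f + MRP = 4.4559% + 5.1269% = 9.58%

9.58%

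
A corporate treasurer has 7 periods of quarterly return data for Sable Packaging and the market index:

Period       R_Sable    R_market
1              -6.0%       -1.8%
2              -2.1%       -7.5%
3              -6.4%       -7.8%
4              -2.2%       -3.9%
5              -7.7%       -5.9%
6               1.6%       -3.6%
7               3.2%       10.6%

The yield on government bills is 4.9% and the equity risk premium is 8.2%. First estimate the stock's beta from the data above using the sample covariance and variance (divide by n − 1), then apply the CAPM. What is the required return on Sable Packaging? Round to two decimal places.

8.43%

Mean R_i = (-6.0 − 2.1 − 6.4 − 2.2 − 7.7 + 1.6 + 3.2) / 7 = -2.8000%
Mean R_m = (-1.8 − 7.5 − 7.8 − 3.9 − 5.9 − 3.6 + 10.6) / 7 = -2.8429%
Σ(R_i − R̄_i)(R_m − R̄_m) = 102.9200  ⇒  Cov = 102.9200 / 6 = 17.1533
Σ(R_m − R̄_m)² = 239.0971  ⇒  Var(R_m) = 239.0971 / 6 = 39.8495
β = Cov / Var(R_m) = 17.1533 / 39.8495 = 0.4305
E(R) = R_f + β × MRP = 4.9% + 0.4305 × 8.2% = 8.43%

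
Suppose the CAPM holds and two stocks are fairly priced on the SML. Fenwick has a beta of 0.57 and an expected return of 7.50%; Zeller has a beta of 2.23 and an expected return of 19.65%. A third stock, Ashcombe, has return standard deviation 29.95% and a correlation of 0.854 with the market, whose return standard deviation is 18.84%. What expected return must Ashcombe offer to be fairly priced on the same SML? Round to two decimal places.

MRP = (19.65% − 7.50%) / (2.23 − 0.57) = 7.3193%
R_f = 7.50% − 0.57 × 7.3193% = 3.3280%
β_Ashcombe = ρ·σ_i/σ_m = 0.854 × 29.95 / 18.84 = 1.3576
E(R_Ashcombe) = R_f + β × MRP = 3.3280% + 1.3576 × 7.3193% = 13.26%

13.26%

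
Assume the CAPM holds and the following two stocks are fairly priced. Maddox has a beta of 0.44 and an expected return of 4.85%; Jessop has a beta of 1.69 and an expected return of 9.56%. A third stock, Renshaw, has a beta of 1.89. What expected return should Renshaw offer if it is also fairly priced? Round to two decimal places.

10.31%

MRP (SML slope) = (9.56% − 4.85%) / (1.69 − 0.44) = 4.71% / 1.25 = 3.7680%
R_f (intercept) = 4.85% − 0.44 × 3.7680% = 3.1921%
E(R_Renshaw) = R_f + β × MRP = 3.1921% + 1.89 × 3.7680% = 10.31%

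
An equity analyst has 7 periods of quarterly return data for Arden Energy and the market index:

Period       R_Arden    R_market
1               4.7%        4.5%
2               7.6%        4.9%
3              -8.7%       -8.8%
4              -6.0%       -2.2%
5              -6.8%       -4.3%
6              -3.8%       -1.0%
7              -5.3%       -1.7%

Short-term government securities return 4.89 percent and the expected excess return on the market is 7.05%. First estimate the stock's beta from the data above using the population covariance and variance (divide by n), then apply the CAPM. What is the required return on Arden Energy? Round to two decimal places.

Mean R_i = (4.7 + 7.6 − 8.7 − 6.0 − 6.8 − 3.8 − 5.3) / 7 = -2.6143%
Mean R_m = (4.5 + 4.9 − 8.8 − 2.2 − 4.3 − 1.0 − 1.7) / 7 = -1.2286%
Σ(R_i − R̄_i)(R_m − R̄_m) = 167.7171  ⇒  Cov = 167.7171 / 7 = 23.9596
Σ(R_m − R̄_m)² = 138.3543  ⇒  Var(R_m) = 138.3543 / 7 = 19.7649
β = Cov / Var(R_m) = 23.9596 / 19.7649 = 1.2122
E(R) = R_f + β × MRP = 4.89% + 1.2122 × 7.05% = 13.44%

13.44%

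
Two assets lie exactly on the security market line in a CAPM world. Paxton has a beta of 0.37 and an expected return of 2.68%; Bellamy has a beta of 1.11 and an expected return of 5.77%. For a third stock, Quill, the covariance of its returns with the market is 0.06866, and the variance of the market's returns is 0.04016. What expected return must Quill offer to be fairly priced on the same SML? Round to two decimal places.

MRP = (5.77% − 2.68%) / (1.11 − 0.37) = 4.1757%
R_f = 2.68% − 0.37 × 4.1757% = 1.1350%
β_Quill = Cov / Var(R_m) = 0.06866 / 0.04016 = 1.7097
E(R_Quill) = R_f + β × MRP = 1.1350% + 1.7097 × 4.1757% = 8.27%

8.27%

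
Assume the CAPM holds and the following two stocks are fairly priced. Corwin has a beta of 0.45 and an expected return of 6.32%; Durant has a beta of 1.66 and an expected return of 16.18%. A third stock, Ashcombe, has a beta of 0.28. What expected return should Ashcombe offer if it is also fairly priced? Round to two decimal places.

MRP (SML slope) = (16.18% − 6.32%) / (1.66 − 0.45) = 9.86% / 1.21 = 8.1488%
R_f (intercept) = 6.32% − 0.45 × 8.1488% = 2.6530%
E(R_Ashcombe) = R_f + β × MRP = 2.6530% + 0.28 × 8.1488% = 4.93%

4.93%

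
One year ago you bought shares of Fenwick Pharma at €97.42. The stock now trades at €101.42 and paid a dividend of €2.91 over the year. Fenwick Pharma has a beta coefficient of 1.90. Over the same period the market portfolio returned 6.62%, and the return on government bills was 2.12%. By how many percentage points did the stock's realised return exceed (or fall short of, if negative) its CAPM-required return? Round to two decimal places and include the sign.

-3.58%

Realised HPR = (P1 + D1 − P0) / P0 = (101.42 + 2.91 − 97.42) / 97.42 = 6.91 / 97.42 = 7.0930%
MRP = 6.62% − 2.12% = 4.50%
CAPM required = R_f + β·MRP = 2.12% + 1.90 × 4.50% = 10.6700%
α = realised − required = 7.0930% − 10.6700% = -3.58%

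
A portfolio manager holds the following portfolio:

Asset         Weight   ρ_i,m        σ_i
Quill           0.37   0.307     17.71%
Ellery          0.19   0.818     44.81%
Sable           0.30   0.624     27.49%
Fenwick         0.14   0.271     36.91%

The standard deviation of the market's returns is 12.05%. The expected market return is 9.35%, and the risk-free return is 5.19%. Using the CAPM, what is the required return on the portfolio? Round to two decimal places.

β_Quill = 0.307 × 17.71% / 12.05% = 0.4512
β_Ellery = 0.818 × 44.81% / 12.05% = 3.0419
β_Sable = 0.624 × 27.49% / 12.05% = 1.4235
β_Fenwick = 0.271 × 36.91% / 12.05% = 0.8301
β_P = Σ w_i β_i = 0.37×0.4512 + 0.19×3.0419 + 0.30×1.4235 + 0.14×0.8301 = 1.2882
MRP = 9.35% − 5.19% = 4.16%
E(R_P) = R_f + β_P × MRP = 5.19% + 1.2882 × 4.16% = 10.55%

10.55%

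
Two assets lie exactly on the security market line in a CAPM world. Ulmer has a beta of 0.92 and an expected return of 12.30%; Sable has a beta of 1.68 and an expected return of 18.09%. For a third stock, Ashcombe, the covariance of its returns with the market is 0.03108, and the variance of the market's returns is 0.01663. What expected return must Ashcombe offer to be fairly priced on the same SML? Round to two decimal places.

19.53%

MRP = (18.09% − 12.30%) / (1.68 − 0.92) = 7.6184%
R_f = 12.30% − 0.92 × 7.6184% = 5.2911%
β_Ashcombe = Cov / Var(R_m) = 0.03108 / 0.01663 = 1.8689
E(R_Ashcombe) = R_f + β × MRP = 5.2911% + 1.8689 × 7.6184% = 19.53%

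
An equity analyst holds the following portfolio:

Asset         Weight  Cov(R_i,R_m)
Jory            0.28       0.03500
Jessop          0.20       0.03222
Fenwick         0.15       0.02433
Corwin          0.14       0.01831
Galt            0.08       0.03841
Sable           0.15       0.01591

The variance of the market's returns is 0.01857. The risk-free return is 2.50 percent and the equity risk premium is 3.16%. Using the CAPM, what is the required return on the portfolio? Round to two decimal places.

7.25%

β_Jory = 0.03500 / 0.01857 = 1.8848
β_Jessop = 0.03222 / 0.01857 = 1.7351
β_Fenwick = 0.02433 / 0.01857 = 1.3102
β_Corwin = 0.01831 / 0.01857 = 0.9860
β_Galt = 0.03841 / 0.01857 = 2.0684
β_Sable = 0.01591 / 0.01857 = 0.8568
β_P = Σ w_i β_i = 0.28×1.8848 + 0.20×1.7351 + 0.15×1.3102 + 0.14×0.9860 + 0.08×2.0684 + 0.15×0.8568 = 1.5033
E(R_P) = R_f + β_P × MRP = 2.50% + 1.5033 × 3.16% = 7.25%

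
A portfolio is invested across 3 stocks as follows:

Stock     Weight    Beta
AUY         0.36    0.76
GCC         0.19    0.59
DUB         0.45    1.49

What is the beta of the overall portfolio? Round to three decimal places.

β_P = Σ w_i β_i = 0.36×0.76 + 0.19×0.59 + 0.45×1.49 = 1.0562

1.056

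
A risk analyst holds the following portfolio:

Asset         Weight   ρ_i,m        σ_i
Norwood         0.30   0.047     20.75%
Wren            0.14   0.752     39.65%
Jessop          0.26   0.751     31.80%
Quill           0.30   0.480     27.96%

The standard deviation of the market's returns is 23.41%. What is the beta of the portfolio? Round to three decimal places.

β_Norwood = 0.047 × 20.75% / 23.41% = 0.0417
β_Wren = 0.752 × 39.65% / 23.41% = 1.2737
β_Jessop = 0.751 × 31.80% / 23.41% = 1.0202
β_Quill = 0.480 × 27.96% / 23.41% = 0.5733
β_P = Σ w_i β_i = 0.30×0.0417 + 0.14×1.2737 + 0.26×1.0202 + 0.30×0.5733 = 0.6281

0.628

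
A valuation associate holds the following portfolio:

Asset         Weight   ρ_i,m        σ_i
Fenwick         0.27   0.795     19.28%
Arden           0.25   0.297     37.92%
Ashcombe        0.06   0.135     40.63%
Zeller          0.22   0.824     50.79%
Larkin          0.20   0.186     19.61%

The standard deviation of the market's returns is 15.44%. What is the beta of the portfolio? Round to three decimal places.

1.115

β_Fenwick = 0.795 × 19.28% / 15.44% = 0.9927
β_Arden = 0.297 × 37.92% / 15.44% = 0.7294
β_Ashcombe = 0.135 × 40.63% / 15.44% = 0.3552
β_Zeller = 0.824 × 50.79% / 15.44% = 2.7106
β_Larkin = 0.186 × 19.61% / 15.44% = 0.2362
β_P = Σ w_i β_i = 0.27×0.9927 + 0.25×0.7294 + 0.06×0.3552 + 0.22×2.7106 + 0.20×0.2362 = 1.1153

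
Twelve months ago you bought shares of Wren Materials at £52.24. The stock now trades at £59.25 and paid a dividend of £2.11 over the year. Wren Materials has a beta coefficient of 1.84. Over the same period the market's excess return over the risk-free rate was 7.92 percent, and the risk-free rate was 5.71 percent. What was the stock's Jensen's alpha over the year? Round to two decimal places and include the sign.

Realised HPR = (P1 + D1 − P0) / P0 = (59.25 + 2.11 − 52.24) / 52.24 = 9.12 / 52.24 = 17.4579%
CAPM required = R_f + β·MRP = 5.71% + 1.84 × 7.92% = 20.2828%
α = realised − required = 17.4579% − 20.2828% = -2.82%

-2.82%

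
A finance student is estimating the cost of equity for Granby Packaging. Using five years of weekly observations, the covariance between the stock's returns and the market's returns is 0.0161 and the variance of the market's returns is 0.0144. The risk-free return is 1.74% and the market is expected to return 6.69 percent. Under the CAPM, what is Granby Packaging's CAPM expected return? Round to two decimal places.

7.27%

β = Cov(R_i, R_m) / Var(R_m) = 0.0161 / 0.0144 = 1.1181
MRP = 6.69% − 1.74% = 4.95%
E(R) = R_f + β × MRP = 1.74% + 1.1181 × 4.95% = 7.27%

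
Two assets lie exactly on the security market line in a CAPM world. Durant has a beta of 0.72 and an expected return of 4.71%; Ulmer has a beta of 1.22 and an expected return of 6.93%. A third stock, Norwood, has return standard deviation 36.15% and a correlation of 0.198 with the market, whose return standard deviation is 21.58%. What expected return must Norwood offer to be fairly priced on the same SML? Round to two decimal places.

2.99%

MRP = (6.93% − 4.71%) / (1.22 − 0.72) = 4.4400%
R_f = 4.71% − 0.72 × 4.4400% = 1.5132%
β_Norwood = ρ·σ_i/σ_m = 0.198 × 36.15 / 21.58 = 0.3317
E(R_Norwood) = R_f + β × MRP = 1.5132% + 0.3317 × 4.4400% = 2.99%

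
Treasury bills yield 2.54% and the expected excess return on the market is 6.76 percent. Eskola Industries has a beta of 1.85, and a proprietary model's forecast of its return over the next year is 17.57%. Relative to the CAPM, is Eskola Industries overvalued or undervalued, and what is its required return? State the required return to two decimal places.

Undervalued; required return 15.05%

Required return = R_f + β·MRP = 2.54% + 1.85 × 6.76% = 15.05%
Forecast 17.57% > required 15.05% → the stock plots above the SML → undervalued.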